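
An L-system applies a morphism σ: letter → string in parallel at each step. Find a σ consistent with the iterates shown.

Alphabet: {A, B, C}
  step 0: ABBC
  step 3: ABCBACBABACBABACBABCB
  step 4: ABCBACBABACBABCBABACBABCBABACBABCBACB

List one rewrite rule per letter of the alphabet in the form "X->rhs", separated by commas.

A->AB, B->CB, C->A

  step 3 ⇒ step 4: ABCBACBABACBABACBABCB ⇒ AB·CB·A·CB·AB·A·CB·AB·CB·AB·A·CB·AB·CB·AB·A·CB·AB·CB·A·CB
    A ↦ AB
    B ↦ CB
    C ↦ A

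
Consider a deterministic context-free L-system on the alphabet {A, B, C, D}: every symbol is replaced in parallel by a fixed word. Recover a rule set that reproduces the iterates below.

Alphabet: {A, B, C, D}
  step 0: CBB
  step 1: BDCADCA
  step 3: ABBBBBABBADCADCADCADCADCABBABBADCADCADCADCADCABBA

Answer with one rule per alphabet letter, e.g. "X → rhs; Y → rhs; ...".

A->BBA, B->DCA, C->B, D->ABB

  step 0 ⇒ step 1: CBB ⇒ B·DCA·DCA
    B ↦ DCA
    C ↦ B
    A ↦ BBA  (constrained at step 1)
    D ↦ ABB  (constrained at step 1)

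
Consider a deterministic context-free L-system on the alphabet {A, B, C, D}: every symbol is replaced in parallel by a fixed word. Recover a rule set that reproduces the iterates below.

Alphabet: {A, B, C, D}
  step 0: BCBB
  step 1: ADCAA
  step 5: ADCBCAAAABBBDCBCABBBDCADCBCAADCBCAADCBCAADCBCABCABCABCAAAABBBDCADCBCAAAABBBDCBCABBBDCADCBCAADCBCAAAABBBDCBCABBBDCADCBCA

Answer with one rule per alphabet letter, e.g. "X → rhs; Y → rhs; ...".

A->BCA, B->A, C->DC, D->BBB

  step 0 ⇒ step 1: BCBB ⇒ A·DC·A·A
    B ↦ A
    C ↦ DC
    A ↦ BCA  (constrained at step 1)
    D ↦ BBB  (constrained at step 1)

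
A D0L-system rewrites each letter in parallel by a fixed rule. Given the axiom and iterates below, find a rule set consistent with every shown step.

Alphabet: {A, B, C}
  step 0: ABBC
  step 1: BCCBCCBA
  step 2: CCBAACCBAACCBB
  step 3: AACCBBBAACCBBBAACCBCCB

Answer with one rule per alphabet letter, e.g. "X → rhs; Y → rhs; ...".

  step 2 ⇒ step 3: CCBAACCBAACCBB ⇒ A·A·CCB·B·B·A·A·CCB·B·B·A·A·CCB·CCB
    A ↦ B
    B ↦ CCB
    C ↦ A

A->B, B->CCB, C->A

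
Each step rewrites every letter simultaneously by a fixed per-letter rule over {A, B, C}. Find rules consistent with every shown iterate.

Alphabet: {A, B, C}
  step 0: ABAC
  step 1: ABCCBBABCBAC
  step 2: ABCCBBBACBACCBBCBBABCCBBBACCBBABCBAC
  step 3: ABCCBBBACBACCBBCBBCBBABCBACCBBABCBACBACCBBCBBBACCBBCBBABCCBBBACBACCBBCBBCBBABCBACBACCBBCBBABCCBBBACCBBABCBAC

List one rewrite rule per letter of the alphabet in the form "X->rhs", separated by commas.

  step 2 ⇒ step 3: ABCCBBBACBACCBBCBBABCCBBBACCBBABCBAC ⇒ ABC·CBB·BAC·BAC·CBB·CBB·CBB·ABC·BAC·CBB·ABC·BAC·BAC·CBB·CBB·BAC·CBB·CBB·ABC·CBB·BAC·BAC·CBB·CBB·CBB·ABC·BAC·BAC·CBB·CBB·ABC·CBB·BAC·CBB·ABC·BAC
    A ↦ ABC
    B ↦ CBB
    C ↦ BAC

A->ABC, B->CBB, C->BAC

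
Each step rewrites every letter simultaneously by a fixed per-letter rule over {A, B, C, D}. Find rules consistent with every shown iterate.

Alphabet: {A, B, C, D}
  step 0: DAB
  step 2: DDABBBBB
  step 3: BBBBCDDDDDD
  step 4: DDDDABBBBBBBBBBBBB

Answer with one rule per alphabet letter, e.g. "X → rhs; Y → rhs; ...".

  step 3 ⇒ step 4: BBBBCDDDDDD ⇒ D·D·D·D·AB·BB·BB·BB·BB·BB·BB
    B ↦ D
    C ↦ AB
    D ↦ BB
  step 2 ⇒ step 3: DDABBBBB ⇒ BB·BB·CD·D·D·D·D·D
    A ↦ CD

A->CD, B->D, C->AB, D->BB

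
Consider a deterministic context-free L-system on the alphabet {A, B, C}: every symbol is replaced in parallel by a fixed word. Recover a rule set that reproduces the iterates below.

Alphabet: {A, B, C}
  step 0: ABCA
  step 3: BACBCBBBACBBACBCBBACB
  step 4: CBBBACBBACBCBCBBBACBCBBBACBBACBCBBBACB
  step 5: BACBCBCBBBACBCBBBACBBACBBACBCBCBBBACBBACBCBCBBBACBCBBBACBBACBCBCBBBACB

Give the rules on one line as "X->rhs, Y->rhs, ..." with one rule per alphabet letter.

A->B, B->CB, C->BA

  step 4 ⇒ step 5: CBBBACBBACBCBCBBBACBCBBBACBBACBCBBBACB ⇒ BA·CB·CB·CB·B·BA·CB·CB·B·BA·CB·BA·CB·BA·CB·CB·CB·B·BA·CB·BA·CB·CB·CB·B·BA·CB·CB·B·BA·CB·BA·CB·CB·CB·B·BA·CB
    A ↦ B
    B ↦ CB
    C ↦ BA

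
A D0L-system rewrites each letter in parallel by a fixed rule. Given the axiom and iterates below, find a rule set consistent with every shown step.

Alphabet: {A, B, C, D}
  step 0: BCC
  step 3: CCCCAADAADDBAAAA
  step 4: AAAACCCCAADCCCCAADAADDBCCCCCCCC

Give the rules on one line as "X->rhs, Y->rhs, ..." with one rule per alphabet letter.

A->CC, B->DB, C->A, D->AAD

  step 3 ⇒ step 4: CCCCAADAADDBAAAA ⇒ A·A·A·A·CC·CC·AAD·CC·CC·AAD·AAD·DB·CC·CC·CC·CC
    A ↦ CC
    B ↦ DB
    C ↦ A
    D ↦ AAD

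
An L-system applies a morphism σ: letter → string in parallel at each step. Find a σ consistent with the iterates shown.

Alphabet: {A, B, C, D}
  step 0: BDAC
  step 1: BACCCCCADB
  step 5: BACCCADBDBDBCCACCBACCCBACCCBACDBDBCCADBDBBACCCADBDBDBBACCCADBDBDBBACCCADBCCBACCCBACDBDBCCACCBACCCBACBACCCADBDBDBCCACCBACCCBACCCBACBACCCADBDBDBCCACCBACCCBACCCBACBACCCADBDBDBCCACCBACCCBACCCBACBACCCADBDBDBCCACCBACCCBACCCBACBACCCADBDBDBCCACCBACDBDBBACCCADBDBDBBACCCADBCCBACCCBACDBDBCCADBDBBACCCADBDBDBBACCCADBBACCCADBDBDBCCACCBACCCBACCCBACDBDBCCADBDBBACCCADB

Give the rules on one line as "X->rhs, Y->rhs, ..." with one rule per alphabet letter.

A->CCA, B->BAC, C->DB, D->CC

  step 0 ⇒ step 1: BDAC ⇒ BAC·CC·CCA·DB
    A ↦ CCA
    B ↦ BAC
    C ↦ DB
    D ↦ CC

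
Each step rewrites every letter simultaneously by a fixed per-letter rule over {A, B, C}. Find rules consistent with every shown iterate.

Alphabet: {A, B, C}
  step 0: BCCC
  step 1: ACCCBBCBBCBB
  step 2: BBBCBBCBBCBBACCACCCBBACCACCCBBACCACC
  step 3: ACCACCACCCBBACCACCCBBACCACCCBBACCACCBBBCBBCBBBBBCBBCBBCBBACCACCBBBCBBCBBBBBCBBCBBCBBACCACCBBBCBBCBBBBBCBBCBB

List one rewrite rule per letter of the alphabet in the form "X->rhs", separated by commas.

  step 2 ⇒ step 3: BBBCBBCBBCBBACCACCCBBACCACCCBBACCACC ⇒ ACC·ACC·ACC·CBB·ACC·ACC·CBB·ACC·ACC·CBB·ACC·ACC·BBB·CBB·CBB·BBB·CBB·CBB·CBB·ACC·ACC·BBB·CBB·CBB·BBB·CBB·CBB·CBB·ACC·ACC·BBB·CBB·CBB·BBB·CBB·CBB
    A ↦ BBB
    B ↦ ACC
    C ↦ CBB

A->BBB, B->ACC, C->CBB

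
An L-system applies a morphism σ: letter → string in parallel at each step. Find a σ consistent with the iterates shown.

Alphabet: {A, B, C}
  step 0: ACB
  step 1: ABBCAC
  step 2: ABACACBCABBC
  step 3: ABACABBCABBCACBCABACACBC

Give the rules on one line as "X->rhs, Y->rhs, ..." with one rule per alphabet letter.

A->AB, B->AC, C->BC

  step 2 ⇒ step 3: ABACACBCABBC ⇒ AB·AC·AB·BC·AB·BC·AC·BC·AB·AC·AC·BC
    A ↦ AB
    B ↦ AC
    C ↦ BC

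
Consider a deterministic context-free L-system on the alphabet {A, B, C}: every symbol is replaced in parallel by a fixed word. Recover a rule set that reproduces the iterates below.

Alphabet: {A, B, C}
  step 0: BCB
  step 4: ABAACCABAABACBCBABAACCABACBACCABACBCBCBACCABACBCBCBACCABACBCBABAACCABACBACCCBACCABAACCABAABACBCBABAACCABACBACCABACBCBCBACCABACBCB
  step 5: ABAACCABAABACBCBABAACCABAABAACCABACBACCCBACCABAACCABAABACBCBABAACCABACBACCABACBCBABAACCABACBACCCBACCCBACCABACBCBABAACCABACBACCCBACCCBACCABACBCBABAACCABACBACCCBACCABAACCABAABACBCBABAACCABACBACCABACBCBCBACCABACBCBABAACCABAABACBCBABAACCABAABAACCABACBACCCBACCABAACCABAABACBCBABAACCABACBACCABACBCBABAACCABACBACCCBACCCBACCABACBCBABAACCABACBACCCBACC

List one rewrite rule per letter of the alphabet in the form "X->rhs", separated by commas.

  step 4 ⇒ step 5: ABAACCABAABACBCBABAACCABACBACCABACBCBCBACCABACBCBCBACCABACBCBABAACCABACBACCCBACCABAACCABAABACBCBABAACCABACBACCABACBCBCBACCABACBCB ⇒ ABA·ACC·ABA·ABA·CB·CB·ABA·ACC·ABA·ABA·ACC·ABA·CB·ACC·CB·ACC·ABA·ACC·ABA·ABA·CB·CB·ABA·ACC·ABA·CB·ACC·ABA·CB·CB·ABA·ACC·ABA·CB·ACC·CB·ACC·CB·ACC·ABA·CB·CB·ABA·ACC·ABA·CB·ACC·CB·ACC·CB·ACC·ABA·CB·CB·ABA·ACC·ABA·CB·ACC·CB·ACC·ABA·ACC·ABA·ABA·CB·CB·ABA·ACC·ABA·CB·ACC·ABA·CB·CB·CB·ACC·ABA·CB·CB·ABA·ACC·ABA·ABA·CB·CB·ABA·ACC·ABA·ABA·ACC·ABA·CB·ACC·CB·ACC·ABA·ACC·ABA·ABA·CB·CB·ABA·ACC·ABA·CB·ACC·ABA·CB·CB·ABA·ACC·ABA·CB·ACC·CB·ACC·CB·ACC·ABA·CB·CB·ABA·ACC·ABA·CB·ACC·CB·ACC
    A ↦ ABA
    B ↦ ACC
    C ↦ CB

A->ABA, B->ACC, C->CB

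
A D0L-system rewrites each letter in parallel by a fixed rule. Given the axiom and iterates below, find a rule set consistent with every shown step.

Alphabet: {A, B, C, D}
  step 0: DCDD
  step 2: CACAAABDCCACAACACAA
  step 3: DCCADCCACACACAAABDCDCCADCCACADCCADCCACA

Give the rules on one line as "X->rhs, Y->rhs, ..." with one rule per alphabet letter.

A->CA, B->CAA, C->DC, D->AB

  step 2 ⇒ step 3: CACAAABDCCACAACACAA ⇒ DC·CA·DC·CA·CA·CA·CAA·AB·DC·DC·CA·DC·CA·CA·DC·CA·DC·CA·CA
    A ↦ CA
    B ↦ CAA
    C ↦ DC
    D ↦ AB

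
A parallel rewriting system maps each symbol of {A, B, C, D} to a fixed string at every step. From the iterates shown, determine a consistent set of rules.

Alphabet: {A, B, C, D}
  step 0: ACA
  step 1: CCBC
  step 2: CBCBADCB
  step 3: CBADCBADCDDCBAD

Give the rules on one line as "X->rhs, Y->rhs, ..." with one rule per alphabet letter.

  step 2 ⇒ step 3: CBCBADCB ⇒ CB·AD·CB·AD·C·DD·CB·AD
    A ↦ C
    B ↦ AD
    C ↦ CB
    D ↦ DD

A->C, B->AD, C->CB, D->DD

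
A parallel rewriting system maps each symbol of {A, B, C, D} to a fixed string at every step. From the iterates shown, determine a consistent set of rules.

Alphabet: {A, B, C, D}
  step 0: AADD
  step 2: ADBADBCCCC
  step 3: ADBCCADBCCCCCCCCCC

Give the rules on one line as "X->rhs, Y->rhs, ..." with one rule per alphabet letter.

  step 2 ⇒ step 3: ADBADBCCCC ⇒ AD·B·CC·AD·B·CC·CC·CC·CC·CC
    A ↦ AD
    B ↦ CC
    C ↦ CC
    D ↦ B

A->AD, B->CC, C->CC, D->B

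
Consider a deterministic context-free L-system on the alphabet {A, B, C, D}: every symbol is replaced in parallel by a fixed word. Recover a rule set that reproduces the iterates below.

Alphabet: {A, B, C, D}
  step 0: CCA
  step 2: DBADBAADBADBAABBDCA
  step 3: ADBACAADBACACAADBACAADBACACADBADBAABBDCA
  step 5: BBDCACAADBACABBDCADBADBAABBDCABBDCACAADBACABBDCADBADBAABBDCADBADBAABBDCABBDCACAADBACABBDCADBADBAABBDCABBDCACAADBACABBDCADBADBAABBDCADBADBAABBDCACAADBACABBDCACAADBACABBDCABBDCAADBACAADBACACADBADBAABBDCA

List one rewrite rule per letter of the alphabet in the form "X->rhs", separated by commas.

A->CA, B->DBA, C->BBD, D->A

  step 2 ⇒ step 3: DBADBAADBADBAABBDCA ⇒ A·DBA·CA·A·DBA·CA·CA·A·DBA·CA·A·DBA·CA·CA·DBA·DBA·A·BBD·CA
    A ↦ CA
    B ↦ DBA
    C ↦ BBD
    D ↦ A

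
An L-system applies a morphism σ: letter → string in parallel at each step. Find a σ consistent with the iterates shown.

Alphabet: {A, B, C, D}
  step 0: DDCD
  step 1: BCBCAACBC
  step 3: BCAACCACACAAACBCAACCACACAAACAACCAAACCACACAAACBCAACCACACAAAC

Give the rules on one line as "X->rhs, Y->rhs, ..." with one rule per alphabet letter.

  step 0 ⇒ step 1: DDCD ⇒ BC·BC·AAC·BC
    C ↦ AAC
    D ↦ BC
    A ↦ CA  (constrained at step 1)
    B ↦ DCA  (constrained at step 1)

A->CA, B->DCA, C->AAC, D->BC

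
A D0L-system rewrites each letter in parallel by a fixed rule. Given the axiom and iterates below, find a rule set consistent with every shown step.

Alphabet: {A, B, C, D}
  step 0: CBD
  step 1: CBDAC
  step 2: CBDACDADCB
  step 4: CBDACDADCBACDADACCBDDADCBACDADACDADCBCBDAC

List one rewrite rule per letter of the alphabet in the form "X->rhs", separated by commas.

A->DAD, B->D, C->CB, D->AC

  step 1 ⇒ step 2: CBDAC ⇒ CB·D·AC·DAD·CB
    A ↦ DAD
    B ↦ D
    C ↦ CB
    D ↦ AC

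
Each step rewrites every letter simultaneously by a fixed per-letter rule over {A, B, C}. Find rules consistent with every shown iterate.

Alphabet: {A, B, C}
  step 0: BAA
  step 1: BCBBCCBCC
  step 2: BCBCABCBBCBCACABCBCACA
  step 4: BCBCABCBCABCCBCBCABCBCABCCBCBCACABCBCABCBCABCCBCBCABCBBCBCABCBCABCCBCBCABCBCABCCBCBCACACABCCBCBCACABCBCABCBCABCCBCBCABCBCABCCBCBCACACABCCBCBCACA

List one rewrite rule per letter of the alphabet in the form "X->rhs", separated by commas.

  step 1 ⇒ step 2: BCBBCCBCC ⇒ BCB·CA·BCB·BCB·CA·CA·BCB·CA·CA
    B ↦ BCB
    C ↦ CA
  step 0 ⇒ step 1: BAA ⇒ BCB·BCC·BCC
    A ↦ BCC

A->BCC, B->BCB, C->CA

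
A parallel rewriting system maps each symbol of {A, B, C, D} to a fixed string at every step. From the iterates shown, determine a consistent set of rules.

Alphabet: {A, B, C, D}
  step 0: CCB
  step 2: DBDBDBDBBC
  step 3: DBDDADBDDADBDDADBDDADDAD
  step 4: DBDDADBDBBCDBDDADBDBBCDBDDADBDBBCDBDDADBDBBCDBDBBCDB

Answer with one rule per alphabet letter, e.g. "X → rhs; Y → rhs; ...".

  step 3 ⇒ step 4: DBDDADBDDADBDDADBDDADDAD ⇒ DB·DDA·DB·DB·BC·DB·DDA·DB·DB·BC·DB·DDA·DB·DB·BC·DB·DDA·DB·DB·BC·DB·DB·BC·DB
    A ↦ BC
    B ↦ DDA
    D ↦ DB
  step 2 ⇒ step 3: DBDBDBDBBC ⇒ DB·DDA·DB·DDA·DB·DDA·DB·DDA·DDA·D
    C ↦ D

A->BC, B->DDA, C->D, D->DB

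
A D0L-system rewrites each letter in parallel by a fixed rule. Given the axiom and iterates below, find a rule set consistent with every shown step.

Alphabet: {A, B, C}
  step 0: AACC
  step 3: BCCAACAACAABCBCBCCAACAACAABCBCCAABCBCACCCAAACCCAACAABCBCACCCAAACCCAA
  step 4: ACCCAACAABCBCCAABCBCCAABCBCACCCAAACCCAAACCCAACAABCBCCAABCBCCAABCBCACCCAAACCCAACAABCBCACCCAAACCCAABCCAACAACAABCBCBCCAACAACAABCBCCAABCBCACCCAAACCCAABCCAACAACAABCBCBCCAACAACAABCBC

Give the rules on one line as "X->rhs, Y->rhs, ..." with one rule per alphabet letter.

  step 3 ⇒ step 4: BCCAACAACAABCBCBCCAACAACAABCBCCAABCBCACCCAAACCCAACAABCBCACCCAAACCCAA ⇒ ACC·CAA·CAA·BC·BC·CAA·BC·BC·CAA·BC·BC·ACC·CAA·ACC·CAA·ACC·CAA·CAA·BC·BC·CAA·BC·BC·CAA·BC·BC·ACC·CAA·ACC·CAA·CAA·BC·BC·ACC·CAA·ACC·CAA·BC·CAA·CAA·CAA·BC·BC·BC·CAA·CAA·CAA·BC·BC·CAA·BC·BC·ACC·CAA·ACC·CAA·BC·CAA·CAA·CAA·BC·BC·BC·CAA·CAA·CAA·BC·BC
    A ↦ BC
    B ↦ ACC
    C ↦ CAA

A->BC, B->ACC, C->CAA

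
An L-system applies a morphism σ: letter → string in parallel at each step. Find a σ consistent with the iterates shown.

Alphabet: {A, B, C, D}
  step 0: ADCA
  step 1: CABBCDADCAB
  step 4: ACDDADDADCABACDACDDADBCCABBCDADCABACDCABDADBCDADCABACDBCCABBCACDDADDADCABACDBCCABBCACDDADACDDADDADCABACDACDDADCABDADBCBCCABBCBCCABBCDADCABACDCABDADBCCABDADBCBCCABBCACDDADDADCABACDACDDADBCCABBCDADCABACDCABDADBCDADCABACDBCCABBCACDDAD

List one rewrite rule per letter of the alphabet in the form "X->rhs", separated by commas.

  step 0 ⇒ step 1: ADCA ⇒ CAB·BC·DAD·CAB
    A ↦ CAB
    C ↦ DAD
    D ↦ BC
    B ↦ ACD  (constrained at step 1)

A->CAB, B->ACD, C->DAD, D->BC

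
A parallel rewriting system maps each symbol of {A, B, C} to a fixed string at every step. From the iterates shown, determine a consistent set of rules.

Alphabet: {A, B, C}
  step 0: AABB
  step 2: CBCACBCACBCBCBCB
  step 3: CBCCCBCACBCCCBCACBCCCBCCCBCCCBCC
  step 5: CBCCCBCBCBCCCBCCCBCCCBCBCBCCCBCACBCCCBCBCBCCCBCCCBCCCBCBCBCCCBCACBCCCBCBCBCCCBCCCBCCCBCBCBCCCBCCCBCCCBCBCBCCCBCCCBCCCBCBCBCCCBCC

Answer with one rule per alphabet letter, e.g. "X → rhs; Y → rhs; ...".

  step 2 ⇒ step 3: CBCACBCACBCBCBCB ⇒ CB·CC·CB·CA·CB·CC·CB·CA·CB·CC·CB·CC·CB·CC·CB·CC
    A ↦ CA
    B ↦ CC
    C ↦ CB

A->CA, B->CC, C->CB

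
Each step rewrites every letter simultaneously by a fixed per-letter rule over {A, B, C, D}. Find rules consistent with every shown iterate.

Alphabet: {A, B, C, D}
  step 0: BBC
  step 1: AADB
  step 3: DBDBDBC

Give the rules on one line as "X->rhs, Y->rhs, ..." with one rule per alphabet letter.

A->C, B->A, C->DB, D->C

  step 0 ⇒ step 1: BBC ⇒ A·A·DB
    B ↦ A
    C ↦ DB
    A ↦ C  (constrained at step 1)
    D ↦ C  (constrained at step 1)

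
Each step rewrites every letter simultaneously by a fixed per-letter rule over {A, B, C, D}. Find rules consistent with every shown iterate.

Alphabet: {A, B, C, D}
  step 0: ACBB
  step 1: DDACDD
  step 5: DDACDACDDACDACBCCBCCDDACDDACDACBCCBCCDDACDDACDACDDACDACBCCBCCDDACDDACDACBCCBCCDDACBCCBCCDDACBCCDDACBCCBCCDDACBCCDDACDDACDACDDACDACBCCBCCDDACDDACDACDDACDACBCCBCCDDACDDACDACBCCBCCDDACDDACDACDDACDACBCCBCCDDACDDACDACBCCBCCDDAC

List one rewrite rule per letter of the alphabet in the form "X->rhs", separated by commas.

A->D, B->D, C->DAC, D->BCC

  step 0 ⇒ step 1: ACBB ⇒ D·DAC·D·D
    A ↦ D
    B ↦ D
    C ↦ DAC
    D ↦ BCC  (constrained at step 1)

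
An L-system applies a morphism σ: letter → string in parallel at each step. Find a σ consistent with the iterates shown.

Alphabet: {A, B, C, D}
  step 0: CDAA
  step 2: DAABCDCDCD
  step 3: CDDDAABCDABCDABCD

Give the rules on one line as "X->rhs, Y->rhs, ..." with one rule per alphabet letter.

  step 2 ⇒ step 3: DAABCDCDCD ⇒ CD·D·D·A·AB·CD·AB·CD·AB·CD
    A ↦ D
    B ↦ A
    C ↦ AB
    D ↦ CD

A->D, B->A, C->AB, D->CD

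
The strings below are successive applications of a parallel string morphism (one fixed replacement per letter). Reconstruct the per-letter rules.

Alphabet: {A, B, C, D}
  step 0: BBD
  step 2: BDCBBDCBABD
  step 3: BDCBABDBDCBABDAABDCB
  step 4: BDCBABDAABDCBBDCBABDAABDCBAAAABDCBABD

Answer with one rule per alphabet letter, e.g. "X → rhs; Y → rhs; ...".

A->AA, B->BD, C->A, D->CB

  step 3 ⇒ step 4: BDCBABDBDCBABDAABDCB ⇒ BD·CB·A·BD·AA·BD·CB·BD·CB·A·BD·AA·BD·CB·AA·AA·BD·CB·A·BD
    A ↦ AA
    B ↦ BD
    C ↦ A
    D ↦ CB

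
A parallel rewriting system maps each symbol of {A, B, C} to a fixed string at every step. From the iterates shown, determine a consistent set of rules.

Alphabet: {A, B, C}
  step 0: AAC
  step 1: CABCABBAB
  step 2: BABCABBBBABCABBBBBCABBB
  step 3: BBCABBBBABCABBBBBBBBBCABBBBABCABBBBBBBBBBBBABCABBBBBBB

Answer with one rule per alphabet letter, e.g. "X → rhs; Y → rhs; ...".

A->CAB, B->BB, C->BAB

  step 2 ⇒ step 3: BABCABBBBABCABBBBBCABBB ⇒ BB·CAB·BB·BAB·CAB·BB·BB·BB·BB·CAB·BB·BAB·CAB·BB·BB·BB·BB·BB·BAB·CAB·BB·BB·BB
    A ↦ CAB
    B ↦ BB
    C ↦ BAB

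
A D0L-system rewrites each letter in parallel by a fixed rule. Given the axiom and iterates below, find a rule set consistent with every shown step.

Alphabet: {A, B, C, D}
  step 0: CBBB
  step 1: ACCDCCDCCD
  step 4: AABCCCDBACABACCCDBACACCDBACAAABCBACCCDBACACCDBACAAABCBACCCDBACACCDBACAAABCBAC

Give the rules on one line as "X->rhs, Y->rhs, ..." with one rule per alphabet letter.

A->BAC, B->CCD, C->A, D->BC

  step 0 ⇒ step 1: CBBB ⇒ A·CCD·CCD·CCD
    B ↦ CCD
    C ↦ A
    A ↦ BAC  (constrained at step 1)
    D ↦ BC  (constrained at step 1)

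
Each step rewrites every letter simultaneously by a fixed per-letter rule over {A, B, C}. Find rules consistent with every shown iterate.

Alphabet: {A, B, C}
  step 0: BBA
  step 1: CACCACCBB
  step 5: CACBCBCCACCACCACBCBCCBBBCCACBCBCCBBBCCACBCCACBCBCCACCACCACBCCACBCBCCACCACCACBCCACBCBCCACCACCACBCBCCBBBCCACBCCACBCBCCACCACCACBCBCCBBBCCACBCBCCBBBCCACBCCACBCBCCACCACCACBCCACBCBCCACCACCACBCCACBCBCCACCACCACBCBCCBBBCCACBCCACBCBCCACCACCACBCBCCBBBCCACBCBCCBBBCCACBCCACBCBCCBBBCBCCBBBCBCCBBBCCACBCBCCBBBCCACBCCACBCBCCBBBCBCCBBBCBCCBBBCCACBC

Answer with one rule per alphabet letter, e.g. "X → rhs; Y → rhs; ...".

  step 0 ⇒ step 1: BBA ⇒ CAC·CAC·CBB
    A ↦ CBB
    B ↦ CAC
    C ↦ BC  (constrained at step 1)

A->CBB, B->CAC, C->BC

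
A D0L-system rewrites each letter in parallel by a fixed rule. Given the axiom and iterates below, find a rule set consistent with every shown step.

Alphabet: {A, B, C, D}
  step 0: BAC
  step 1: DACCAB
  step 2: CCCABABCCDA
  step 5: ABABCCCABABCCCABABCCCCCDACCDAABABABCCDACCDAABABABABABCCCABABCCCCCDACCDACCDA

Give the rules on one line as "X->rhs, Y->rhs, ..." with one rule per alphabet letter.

A->CC, B->DA, C->AB, D->C

  step 1 ⇒ step 2: DACCAB ⇒ C·CC·AB·AB·CC·DA
    A ↦ CC
    B ↦ DA
    C ↦ AB
    D ↦ C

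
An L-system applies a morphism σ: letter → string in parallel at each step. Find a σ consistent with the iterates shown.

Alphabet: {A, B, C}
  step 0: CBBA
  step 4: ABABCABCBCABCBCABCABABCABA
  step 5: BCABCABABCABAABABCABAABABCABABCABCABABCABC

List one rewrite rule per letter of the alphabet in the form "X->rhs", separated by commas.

  step 4 ⇒ step 5: ABABCABCBCABCBCABCABABCABA ⇒ BC·A·BC·A·BA·BC·A·BA·A·BA·BC·A·BA·A·BA·BC·A·BA·BC·A·BC·A·BA·BC·A·BC
    A ↦ BC
    B ↦ A
    C ↦ BA

A->BC, B->A, C->BA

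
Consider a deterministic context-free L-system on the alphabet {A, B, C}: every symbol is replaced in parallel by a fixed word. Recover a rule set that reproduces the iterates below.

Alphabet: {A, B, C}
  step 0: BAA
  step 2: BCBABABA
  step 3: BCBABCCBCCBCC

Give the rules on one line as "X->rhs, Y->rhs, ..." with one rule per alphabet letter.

A->C, B->BC, C->BA

  step 2 ⇒ step 3: BCBABABA ⇒ BC·BA·BC·C·BC·C·BC·C
    A ↦ C
    B ↦ BC
    C ↦ BA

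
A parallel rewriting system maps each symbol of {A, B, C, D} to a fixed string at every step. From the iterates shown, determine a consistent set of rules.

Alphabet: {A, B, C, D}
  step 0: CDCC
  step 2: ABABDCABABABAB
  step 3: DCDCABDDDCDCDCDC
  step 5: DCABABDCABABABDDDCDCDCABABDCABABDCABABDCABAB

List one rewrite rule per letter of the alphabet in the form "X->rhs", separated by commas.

  step 2 ⇒ step 3: ABABDCABABABAB ⇒ D·C·D·C·AB·DD·D·C·D·C·D·C·D·C
    A ↦ D
    B ↦ C
    C ↦ DD
    D ↦ AB

A->D, B->C, C->DD, D->AB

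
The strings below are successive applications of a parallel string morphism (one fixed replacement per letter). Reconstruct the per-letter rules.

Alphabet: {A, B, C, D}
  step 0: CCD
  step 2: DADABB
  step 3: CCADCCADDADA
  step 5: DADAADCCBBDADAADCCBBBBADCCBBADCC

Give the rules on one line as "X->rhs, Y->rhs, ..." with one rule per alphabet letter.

A->AD, B->DA, C->B, D->CC

  step 2 ⇒ step 3: DADABB ⇒ CC·AD·CC·AD·DA·DA
    A ↦ AD
    B ↦ DA
    D ↦ CC
    C ↦ B  (constrained at step 0)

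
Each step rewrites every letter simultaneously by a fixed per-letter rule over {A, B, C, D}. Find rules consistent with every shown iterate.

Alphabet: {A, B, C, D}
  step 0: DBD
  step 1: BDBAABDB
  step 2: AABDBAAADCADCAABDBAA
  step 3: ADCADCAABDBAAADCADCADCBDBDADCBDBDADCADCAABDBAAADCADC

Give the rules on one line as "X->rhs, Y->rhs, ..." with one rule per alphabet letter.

  step 2 ⇒ step 3: AABDBAAADCADCAABDBAA ⇒ ADC·ADC·AA·BDB·AA·ADC·ADC·ADC·BDB·D·ADC·BDB·D·ADC·ADC·AA·BDB·AA·ADC·ADC
    A ↦ ADC
    B ↦ AA
    C ↦ D
    D ↦ BDB

A->ADC, B->AA, C->D, D->BDB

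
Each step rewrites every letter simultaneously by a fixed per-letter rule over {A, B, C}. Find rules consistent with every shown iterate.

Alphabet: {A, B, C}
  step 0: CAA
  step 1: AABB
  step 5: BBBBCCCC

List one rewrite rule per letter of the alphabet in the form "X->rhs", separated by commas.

A->B, B->C, C->AA

  step 0 ⇒ step 1: CAA ⇒ AA·B·B
    A ↦ B
    C ↦ AA
    B ↦ C  (constrained at step 1)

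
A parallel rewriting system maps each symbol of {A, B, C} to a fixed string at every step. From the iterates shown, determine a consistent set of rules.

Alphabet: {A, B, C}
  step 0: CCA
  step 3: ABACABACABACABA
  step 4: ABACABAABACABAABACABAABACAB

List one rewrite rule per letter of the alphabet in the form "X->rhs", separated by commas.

  step 3 ⇒ step 4: ABACABACABACABA ⇒ AB·AC·AB·A·AB·AC·AB·A·AB·AC·AB·A·AB·AC·AB
    A ↦ AB
    B ↦ AC
    C ↦ A

A->AB, B->AC, C->A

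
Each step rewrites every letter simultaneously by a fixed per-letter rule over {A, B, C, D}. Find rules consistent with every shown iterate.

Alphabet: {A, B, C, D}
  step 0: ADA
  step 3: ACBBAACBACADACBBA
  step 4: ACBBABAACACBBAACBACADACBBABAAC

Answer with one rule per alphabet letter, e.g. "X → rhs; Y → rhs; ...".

A->AC, B->BA, C->B, D->AD

  step 3 ⇒ step 4: ACBBAACBACADACBBA ⇒ AC·B·BA·BA·AC·AC·B·BA·AC·B·AC·AD·AC·B·BA·BA·AC
    A ↦ AC
    B ↦ BA
    C ↦ B
    D ↦ AD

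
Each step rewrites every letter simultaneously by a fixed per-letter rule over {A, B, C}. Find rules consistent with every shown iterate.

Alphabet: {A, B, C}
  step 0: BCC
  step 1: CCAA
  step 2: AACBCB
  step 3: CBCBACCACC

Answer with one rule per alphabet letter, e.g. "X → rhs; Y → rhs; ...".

A->CB, B->CC, C->A

  step 2 ⇒ step 3: AACBCB ⇒ CB·CB·A·CC·A·CC
    A ↦ CB
    B ↦ CC
    C ↦ A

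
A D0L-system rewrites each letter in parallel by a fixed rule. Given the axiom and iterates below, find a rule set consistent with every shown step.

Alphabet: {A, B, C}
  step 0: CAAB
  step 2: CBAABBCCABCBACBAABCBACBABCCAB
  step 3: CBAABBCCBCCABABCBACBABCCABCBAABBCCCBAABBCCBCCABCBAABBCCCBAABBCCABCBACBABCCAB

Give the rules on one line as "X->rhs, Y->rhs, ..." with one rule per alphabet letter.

A->BCC, B->AB, C->CBA

  step 2 ⇒ step 3: CBAABBCCABCBACBAABCBACBABCCAB ⇒ CBA·AB·BCC·BCC·AB·AB·CBA·CBA·BCC·AB·CBA·AB·BCC·CBA·AB·BCC·BCC·AB·CBA·AB·BCC·CBA·AB·BCC·AB·CBA·CBA·BCC·AB
    A ↦ BCC
    B ↦ AB
    C ↦ CBA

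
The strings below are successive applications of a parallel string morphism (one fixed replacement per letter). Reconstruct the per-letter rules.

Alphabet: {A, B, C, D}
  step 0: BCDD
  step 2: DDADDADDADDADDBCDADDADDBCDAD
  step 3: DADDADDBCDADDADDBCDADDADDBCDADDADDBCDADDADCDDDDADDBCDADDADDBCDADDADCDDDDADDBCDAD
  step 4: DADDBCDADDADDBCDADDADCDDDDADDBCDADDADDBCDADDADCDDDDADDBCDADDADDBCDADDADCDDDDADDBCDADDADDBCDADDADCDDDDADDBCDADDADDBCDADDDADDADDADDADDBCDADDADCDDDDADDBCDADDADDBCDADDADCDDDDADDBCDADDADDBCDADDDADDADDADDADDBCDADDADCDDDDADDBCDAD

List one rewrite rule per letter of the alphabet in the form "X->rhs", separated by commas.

A->DBC, B->CDD, C->D, D->DAD

  step 3 ⇒ step 4: DADDADDBCDADDADDBCDADDADDBCDADDADDBCDADDADCDDDDADDBCDADDADDBCDADDADCDDDDADDBCDAD ⇒ DAD·DBC·DAD·DAD·DBC·DAD·DAD·CDD·D·DAD·DBC·DAD·DAD·DBC·DAD·DAD·CDD·D·DAD·DBC·DAD·DAD·DBC·DAD·DAD·CDD·D·DAD·DBC·DAD·DAD·DBC·DAD·DAD·CDD·D·DAD·DBC·DAD·DAD·DBC·DAD·D·DAD·DAD·DAD·DAD·DBC·DAD·DAD·CDD·D·DAD·DBC·DAD·DAD·DBC·DAD·DAD·CDD·D·DAD·DBC·DAD·DAD·DBC·DAD·D·DAD·DAD·DAD·DAD·DBC·DAD·DAD·CDD·D·DAD·DBC·DAD
    A ↦ DBC
    B ↦ CDD
    C ↦ D
    D ↦ DAD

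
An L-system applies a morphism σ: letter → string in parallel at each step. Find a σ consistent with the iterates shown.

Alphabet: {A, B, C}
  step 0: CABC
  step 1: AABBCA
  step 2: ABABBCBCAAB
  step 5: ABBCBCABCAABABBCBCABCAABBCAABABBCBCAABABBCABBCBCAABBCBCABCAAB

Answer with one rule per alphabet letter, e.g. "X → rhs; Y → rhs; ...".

  step 1 ⇒ step 2: AABBCA ⇒ AB·AB·BC·BC·A·AB
    A ↦ AB
    B ↦ BC
    C ↦ A

A->AB, B->BC, C->A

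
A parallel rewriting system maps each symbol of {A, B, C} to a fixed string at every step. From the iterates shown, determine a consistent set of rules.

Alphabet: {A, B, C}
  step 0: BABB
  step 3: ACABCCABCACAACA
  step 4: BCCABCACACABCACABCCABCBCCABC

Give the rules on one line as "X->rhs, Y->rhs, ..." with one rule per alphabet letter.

A->BC, B->A, C->CA

  step 3 ⇒ step 4: ACABCCABCACAACA ⇒ BC·CA·BC·A·CA·CA·BC·A·CA·BC·CA·BC·BC·CA·BC
    A ↦ BC
    B ↦ A
    C ↦ CA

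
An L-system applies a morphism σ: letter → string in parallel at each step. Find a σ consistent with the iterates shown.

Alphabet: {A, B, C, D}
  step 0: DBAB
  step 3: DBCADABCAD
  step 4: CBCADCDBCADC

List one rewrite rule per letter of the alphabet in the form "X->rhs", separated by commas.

A->D, B->BC, C->A, D->C

  step 3 ⇒ step 4: DBCADABCAD ⇒ C·BC·A·D·C·D·BC·A·D·C
    A ↦ D
    B ↦ BC
    C ↦ A
    D ↦ C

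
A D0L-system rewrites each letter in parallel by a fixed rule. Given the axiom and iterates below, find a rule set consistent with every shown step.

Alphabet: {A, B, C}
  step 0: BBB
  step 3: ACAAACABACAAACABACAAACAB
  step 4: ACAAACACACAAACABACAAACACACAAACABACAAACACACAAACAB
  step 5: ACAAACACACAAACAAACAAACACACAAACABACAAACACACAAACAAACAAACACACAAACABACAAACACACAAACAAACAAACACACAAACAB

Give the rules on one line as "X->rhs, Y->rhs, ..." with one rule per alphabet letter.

A->AC, B->AB, C->AA

  step 4 ⇒ step 5: ACAAACACACAAACABACAAACACACAAACABACAAACACACAAACAB ⇒ AC·AA·AC·AC·AC·AA·AC·AA·AC·AA·AC·AC·AC·AA·AC·AB·AC·AA·AC·AC·AC·AA·AC·AA·AC·AA·AC·AC·AC·AA·AC·AB·AC·AA·AC·AC·AC·AA·AC·AA·AC·AA·AC·AC·AC·AA·AC·AB
    A ↦ AC
    B ↦ AB
    C ↦ AA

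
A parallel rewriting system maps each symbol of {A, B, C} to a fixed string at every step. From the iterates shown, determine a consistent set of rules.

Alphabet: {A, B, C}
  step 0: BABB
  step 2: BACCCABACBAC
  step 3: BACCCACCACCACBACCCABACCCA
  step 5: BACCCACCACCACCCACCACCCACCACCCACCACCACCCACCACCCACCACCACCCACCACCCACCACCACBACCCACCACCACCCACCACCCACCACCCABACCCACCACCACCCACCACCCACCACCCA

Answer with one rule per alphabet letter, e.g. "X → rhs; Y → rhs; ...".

  step 2 ⇒ step 3: BACCCABACBAC ⇒ BA·C·CCA·CCA·CCA·C·BA·C·CCA·BA·C·CCA
    A ↦ C
    B ↦ BA
    C ↦ CCA

A->C, B->BA, C->CCA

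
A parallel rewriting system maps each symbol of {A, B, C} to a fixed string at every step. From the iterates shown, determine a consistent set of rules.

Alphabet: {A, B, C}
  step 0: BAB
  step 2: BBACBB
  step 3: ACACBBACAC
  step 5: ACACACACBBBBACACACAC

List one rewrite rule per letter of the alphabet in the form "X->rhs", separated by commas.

A->B, B->AC, C->B

  step 2 ⇒ step 3: BBACBB ⇒ AC·AC·B·B·AC·AC
    A ↦ B
    B ↦ AC
    C ↦ B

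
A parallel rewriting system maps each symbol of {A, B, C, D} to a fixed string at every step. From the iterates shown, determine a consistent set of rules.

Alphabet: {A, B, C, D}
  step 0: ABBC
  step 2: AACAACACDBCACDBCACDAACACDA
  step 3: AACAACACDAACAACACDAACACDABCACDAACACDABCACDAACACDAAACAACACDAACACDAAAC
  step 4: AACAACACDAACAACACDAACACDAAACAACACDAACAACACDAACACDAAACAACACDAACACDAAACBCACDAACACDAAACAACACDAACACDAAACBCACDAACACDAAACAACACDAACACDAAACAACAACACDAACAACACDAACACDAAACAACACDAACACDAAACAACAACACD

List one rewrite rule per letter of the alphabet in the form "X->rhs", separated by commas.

A->AAC, B->BC, C->ACD, D->A

  step 3 ⇒ step 4: AACAACACDAACAACACDAACACDABCACDAACACDABCACDAACACDAAACAACACDAACACDAAAC ⇒ AAC·AAC·ACD·AAC·AAC·ACD·AAC·ACD·A·AAC·AAC·ACD·AAC·AAC·ACD·AAC·ACD·A·AAC·AAC·ACD·AAC·ACD·A·AAC·BC·ACD·AAC·ACD·A·AAC·AAC·ACD·AAC·ACD·A·AAC·BC·ACD·AAC·ACD·A·AAC·AAC·ACD·AAC·ACD·A·AAC·AAC·AAC·ACD·AAC·AAC·ACD·AAC·ACD·A·AAC·AAC·ACD·AAC·ACD·A·AAC·AAC·AAC·ACD
    A ↦ AAC
    B ↦ BC
    C ↦ ACD
    D ↦ A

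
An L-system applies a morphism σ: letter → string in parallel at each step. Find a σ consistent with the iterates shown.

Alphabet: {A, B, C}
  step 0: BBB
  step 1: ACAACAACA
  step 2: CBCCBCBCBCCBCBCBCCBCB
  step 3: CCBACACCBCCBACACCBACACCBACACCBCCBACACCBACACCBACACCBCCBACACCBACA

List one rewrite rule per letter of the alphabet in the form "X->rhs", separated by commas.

A->CB, B->ACA, C->CCB

  step 2 ⇒ step 3: CBCCBCBCBCCBCBCBCCBCB ⇒ CCB·ACA·CCB·CCB·ACA·CCB·ACA·CCB·ACA·CCB·CCB·ACA·CCB·ACA·CCB·ACA·CCB·CCB·ACA·CCB·ACA
    B ↦ ACA
    C ↦ CCB
  step 1 ⇒ step 2: ACAACAACA ⇒ CB·CCB·CB·CB·CCB·CB·CB·CCB·CB
    A ↦ CB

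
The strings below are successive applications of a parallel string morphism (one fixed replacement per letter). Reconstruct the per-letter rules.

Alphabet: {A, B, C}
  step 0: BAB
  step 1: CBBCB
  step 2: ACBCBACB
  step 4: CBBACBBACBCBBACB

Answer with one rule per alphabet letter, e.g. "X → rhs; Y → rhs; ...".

  step 1 ⇒ step 2: CBBCB ⇒ A·CB·CB·A·CB
    B ↦ CB
    C ↦ A
  step 0 ⇒ step 1: BAB ⇒ CB·B·CB
    A ↦ B

A->B, B->CB, C->A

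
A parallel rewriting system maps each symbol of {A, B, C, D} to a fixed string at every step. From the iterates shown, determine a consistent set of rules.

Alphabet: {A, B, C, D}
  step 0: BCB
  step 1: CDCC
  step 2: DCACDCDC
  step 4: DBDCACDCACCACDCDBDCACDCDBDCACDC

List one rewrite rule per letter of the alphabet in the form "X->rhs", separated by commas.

A->DB, B->C, C->DC, D->AC

  step 1 ⇒ step 2: CDCC ⇒ DC·AC·DC·DC
    C ↦ DC
    D ↦ AC
    A ↦ DB  (constrained at step 2)
  step 0 ⇒ step 1: BCB ⇒ C·DC·C
    B ↦ C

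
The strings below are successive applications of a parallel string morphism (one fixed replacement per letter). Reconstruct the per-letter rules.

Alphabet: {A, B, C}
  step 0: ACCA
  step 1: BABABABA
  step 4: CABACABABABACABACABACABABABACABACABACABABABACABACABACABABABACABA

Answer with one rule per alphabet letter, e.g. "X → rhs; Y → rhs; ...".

  step 0 ⇒ step 1: ACCA ⇒ BA·BA·BA·BA
    A ↦ BA
    C ↦ BA
    B ↦ CA  (constrained at step 1)

A->BA, B->CA, C->BA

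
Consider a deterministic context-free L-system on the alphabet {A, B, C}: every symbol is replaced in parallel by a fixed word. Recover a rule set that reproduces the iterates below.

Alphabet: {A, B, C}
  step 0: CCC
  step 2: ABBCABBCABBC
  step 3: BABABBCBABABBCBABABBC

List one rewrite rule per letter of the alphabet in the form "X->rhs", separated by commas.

A->B, B->AB, C->BC

  step 2 ⇒ step 3: ABBCABBCABBC ⇒ B·AB·AB·BC·B·AB·AB·BC·B·AB·AB·BC
    A ↦ B
    B ↦ AB
    C ↦ BC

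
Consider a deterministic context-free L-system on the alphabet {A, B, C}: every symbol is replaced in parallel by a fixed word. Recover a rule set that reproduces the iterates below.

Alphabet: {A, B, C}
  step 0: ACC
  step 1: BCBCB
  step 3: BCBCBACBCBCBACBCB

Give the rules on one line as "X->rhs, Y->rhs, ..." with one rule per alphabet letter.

  step 0 ⇒ step 1: ACC ⇒ B·CB·CB
    A ↦ B
    C ↦ CB
    B ↦ AC  (constrained at step 1)

A->B, B->AC, C->CB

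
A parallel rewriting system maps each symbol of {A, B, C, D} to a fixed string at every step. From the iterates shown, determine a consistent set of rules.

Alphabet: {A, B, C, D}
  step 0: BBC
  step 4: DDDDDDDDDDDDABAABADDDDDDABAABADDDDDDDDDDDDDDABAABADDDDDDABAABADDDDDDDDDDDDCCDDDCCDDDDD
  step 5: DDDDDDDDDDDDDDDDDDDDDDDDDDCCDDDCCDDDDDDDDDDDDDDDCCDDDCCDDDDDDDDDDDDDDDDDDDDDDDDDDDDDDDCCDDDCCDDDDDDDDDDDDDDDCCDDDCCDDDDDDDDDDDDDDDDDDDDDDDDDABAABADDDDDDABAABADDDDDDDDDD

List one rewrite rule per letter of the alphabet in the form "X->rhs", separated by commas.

A->D, B->DCC, C->ABA, D->DD

  step 4 ⇒ step 5: DDDDDDDDDDDDABAABADDDDDDABAABADDDDDDDDDDDDDDABAABADDDDDDABAABADDDDDDDDDDDDCCDDDCCDDDDD ⇒ DD·DD·DD·DD·DD·DD·DD·DD·DD·DD·DD·DD·D·DCC·D·D·DCC·D·DD·DD·DD·DD·DD·DD·D·DCC·D·D·DCC·D·DD·DD·DD·DD·DD·DD·DD·DD·DD·DD·DD·DD·DD·DD·D·DCC·D·D·DCC·D·DD·DD·DD·DD·DD·DD·D·DCC·D·D·DCC·D·DD·DD·DD·DD·DD·DD·DD·DD·DD·DD·DD·DD·ABA·ABA·DD·DD·DD·ABA·ABA·DD·DD·DD·DD·DD
    A ↦ D
    B ↦ DCC
    C ↦ ABA
    D ↦ DD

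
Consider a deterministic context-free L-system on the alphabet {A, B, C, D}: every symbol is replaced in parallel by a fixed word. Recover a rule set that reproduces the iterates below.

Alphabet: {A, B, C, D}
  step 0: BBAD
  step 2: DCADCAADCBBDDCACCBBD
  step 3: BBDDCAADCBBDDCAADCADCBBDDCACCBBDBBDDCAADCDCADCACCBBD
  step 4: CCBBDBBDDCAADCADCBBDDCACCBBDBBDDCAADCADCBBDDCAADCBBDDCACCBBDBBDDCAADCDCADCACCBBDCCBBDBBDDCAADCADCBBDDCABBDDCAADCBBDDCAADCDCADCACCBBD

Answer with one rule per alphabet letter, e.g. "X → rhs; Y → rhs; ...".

A->ADC, B->C, C->DCA, D->BBD

  step 3 ⇒ step 4: BBDDCAADCBBDDCAADCADCBBDDCACCBBDBBDDCAADCDCADCACCBBD ⇒ C·C·BBD·BBD·DCA·ADC·ADC·BBD·DCA·C·C·BBD·BBD·DCA·ADC·ADC·BBD·DCA·ADC·BBD·DCA·C·C·BBD·BBD·DCA·ADC·DCA·DCA·C·C·BBD·C·C·BBD·BBD·DCA·ADC·ADC·BBD·DCA·BBD·DCA·ADC·BBD·DCA·ADC·DCA·DCA·C·C·BBD
    A ↦ ADC
    B ↦ C
    C ↦ DCA
    D ↦ BBD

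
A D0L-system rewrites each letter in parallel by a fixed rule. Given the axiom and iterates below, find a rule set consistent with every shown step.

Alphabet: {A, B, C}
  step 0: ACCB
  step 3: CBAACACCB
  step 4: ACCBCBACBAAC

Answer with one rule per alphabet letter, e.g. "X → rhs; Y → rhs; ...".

  step 3 ⇒ step 4: CBAACACCB ⇒ A·C·CB·CB·A·CB·A·A·C
    A ↦ CB
    B ↦ C
    C ↦ A

A->CB, B->C, C->A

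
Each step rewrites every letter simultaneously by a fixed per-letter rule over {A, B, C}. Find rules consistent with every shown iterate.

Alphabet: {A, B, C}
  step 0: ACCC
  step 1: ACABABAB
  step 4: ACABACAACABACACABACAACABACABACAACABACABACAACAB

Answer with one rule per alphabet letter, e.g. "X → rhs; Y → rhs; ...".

A->AC, B->A, C->AB

  step 0 ⇒ step 1: ACCC ⇒ AC·AB·AB·AB
    A ↦ AC
    C ↦ AB
    B ↦ A  (constrained at step 1)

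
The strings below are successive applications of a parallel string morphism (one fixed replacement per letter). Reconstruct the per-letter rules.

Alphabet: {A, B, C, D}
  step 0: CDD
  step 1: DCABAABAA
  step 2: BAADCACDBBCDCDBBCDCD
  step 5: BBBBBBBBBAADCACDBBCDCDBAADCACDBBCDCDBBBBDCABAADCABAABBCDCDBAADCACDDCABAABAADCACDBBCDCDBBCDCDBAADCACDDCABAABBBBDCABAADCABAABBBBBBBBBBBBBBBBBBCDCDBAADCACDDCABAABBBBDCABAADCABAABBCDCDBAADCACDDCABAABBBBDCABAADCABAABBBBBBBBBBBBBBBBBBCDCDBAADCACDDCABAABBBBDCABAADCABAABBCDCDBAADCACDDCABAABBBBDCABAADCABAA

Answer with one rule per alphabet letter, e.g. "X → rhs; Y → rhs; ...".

A->CD, B->BB, C->DCA, D->BAA

  step 1 ⇒ step 2: DCABAABAA ⇒ BAA·DCA·CD·BB·CD·CD·BB·CD·CD
    A ↦ CD
    B ↦ BB
    C ↦ DCA
    D ↦ BAA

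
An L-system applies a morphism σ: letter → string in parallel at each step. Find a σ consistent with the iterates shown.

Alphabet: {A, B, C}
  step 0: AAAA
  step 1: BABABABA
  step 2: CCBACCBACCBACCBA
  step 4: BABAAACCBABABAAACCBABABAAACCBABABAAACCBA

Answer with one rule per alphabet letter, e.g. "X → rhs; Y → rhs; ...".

A->BA, B->CC, C->A

  step 1 ⇒ step 2: BABABABA ⇒ CC·BA·CC·BA·CC·BA·CC·BA
    A ↦ BA
    B ↦ CC
    C ↦ A  (constrained at step 2)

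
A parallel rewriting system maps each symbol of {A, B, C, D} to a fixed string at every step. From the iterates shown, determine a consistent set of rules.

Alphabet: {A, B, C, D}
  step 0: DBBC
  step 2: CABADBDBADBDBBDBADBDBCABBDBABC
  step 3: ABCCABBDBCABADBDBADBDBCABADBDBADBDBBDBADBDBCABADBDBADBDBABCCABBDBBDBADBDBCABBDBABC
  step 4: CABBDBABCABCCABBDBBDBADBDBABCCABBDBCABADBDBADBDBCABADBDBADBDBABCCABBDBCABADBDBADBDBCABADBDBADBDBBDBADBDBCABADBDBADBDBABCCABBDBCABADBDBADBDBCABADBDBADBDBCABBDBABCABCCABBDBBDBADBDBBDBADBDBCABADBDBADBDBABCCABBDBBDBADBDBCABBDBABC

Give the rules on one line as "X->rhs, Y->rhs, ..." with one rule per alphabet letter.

A->CAB, B->BDB, C->ABC, D->AD

  step 3 ⇒ step 4: ABCCABBDBCABADBDBADBDBCABADBDBADBDBBDBADBDBCABADBDBADBDBABCCABBDBBDBADBDBCABBDBABC ⇒ CAB·BDB·ABC·ABC·CAB·BDB·BDB·AD·BDB·ABC·CAB·BDB·CAB·AD·BDB·AD·BDB·CAB·AD·BDB·AD·BDB·ABC·CAB·BDB·CAB·AD·BDB·AD·BDB·CAB·AD·BDB·AD·BDB·BDB·AD·BDB·CAB·AD·BDB·AD·BDB·ABC·CAB·BDB·CAB·AD·BDB·AD·BDB·CAB·AD·BDB·AD·BDB·CAB·BDB·ABC·ABC·CAB·BDB·BDB·AD·BDB·BDB·AD·BDB·CAB·AD·BDB·AD·BDB·ABC·CAB·BDB·BDB·AD·BDB·CAB·BDB·ABC
    A ↦ CAB
    B ↦ BDB
    C ↦ ABC
    D ↦ AD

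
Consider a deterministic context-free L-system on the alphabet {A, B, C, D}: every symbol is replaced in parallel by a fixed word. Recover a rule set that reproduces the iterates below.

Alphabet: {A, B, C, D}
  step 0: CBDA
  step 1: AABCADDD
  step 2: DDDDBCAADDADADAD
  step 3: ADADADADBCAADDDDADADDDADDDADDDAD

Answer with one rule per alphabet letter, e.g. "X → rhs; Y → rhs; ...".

A->DD, B->BC, C->AA, D->AD

  step 2 ⇒ step 3: DDDDBCAADDADADAD ⇒ AD·AD·AD·AD·BC·AA·DD·DD·AD·AD·DD·AD·DD·AD·DD·AD
    A ↦ DD
    B ↦ BC
    C ↦ AA
    D ↦ AD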